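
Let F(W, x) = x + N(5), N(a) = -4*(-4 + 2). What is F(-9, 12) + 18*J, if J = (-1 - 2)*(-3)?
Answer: 182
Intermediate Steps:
N(a) = 8 (N(a) = -4*(-2) = 8)
F(W, x) = 8 + x (F(W, x) = x + 8 = 8 + x)
J = 9 (J = -3*(-3) = 9)
F(-9, 12) + 18*J = (8 + 12) + 18*9 = 20 + 162 = 182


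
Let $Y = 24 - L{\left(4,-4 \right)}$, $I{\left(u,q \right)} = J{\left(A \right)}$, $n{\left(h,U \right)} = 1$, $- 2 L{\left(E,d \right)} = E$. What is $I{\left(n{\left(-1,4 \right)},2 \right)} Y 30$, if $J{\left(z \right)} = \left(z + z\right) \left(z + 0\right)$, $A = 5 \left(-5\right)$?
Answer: $975000$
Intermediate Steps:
$L{\left(E,d \right)} = - \frac{E}{2}$
$A = -25$
$J{\left(z \right)} = 2 z^{2}$ ($J{\left(z \right)} = 2 z z = 2 z^{2}$)
$I{\left(u,q \right)} = 1250$ ($I{\left(u,q \right)} = 2 \left(-25\right)^{2} = 2 \cdot 625 = 1250$)
$Y = 26$ ($Y = 24 - \left(- \frac{1}{2}\right) 4 = 24 - -2 = 24 + 2 = 26$)
$I{\left(n{\left(-1,4 \right)},2 \right)} Y 30 = 1250 \cdot 26 \cdot 30 = 32500 \cdot 30 = 975000$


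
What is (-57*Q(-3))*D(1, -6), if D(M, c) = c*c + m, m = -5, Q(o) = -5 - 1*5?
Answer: 17670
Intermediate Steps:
Q(o) = -10 (Q(o) = -5 - 5 = -10)
D(M, c) = -5 + c² (D(M, c) = c*c - 5 = c² - 5 = -5 + c²)
(-57*Q(-3))*D(1, -6) = (-57*(-10))*(-5 + (-6)²) = 570*(-5 + 36) = 570*31 = 17670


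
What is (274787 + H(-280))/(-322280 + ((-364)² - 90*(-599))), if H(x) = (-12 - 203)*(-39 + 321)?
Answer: -214157/135874 ≈ -1.5761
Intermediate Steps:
H(x) = -60630 (H(x) = -215*282 = -60630)
(274787 + H(-280))/(-322280 + ((-364)² - 90*(-599))) = (274787 - 60630)/(-322280 + ((-364)² - 90*(-599))) = 214157/(-322280 + (132496 - 1*(-53910))) = 214157/(-322280 + (132496 + 53910)) = 214157/(-322280 + 186406) = 214157/(-135874) = 214157*(-1/135874) = -214157/135874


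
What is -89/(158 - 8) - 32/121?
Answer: -15569/18150 ≈ -0.85780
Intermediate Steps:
-89/(158 - 8) - 32/121 = -89/150 - 32*1/121 = -89*1/150 - 32/121 = -89/150 - 32/121 = -15569/18150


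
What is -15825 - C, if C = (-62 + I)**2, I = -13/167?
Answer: -548818114/27889 ≈ -19679.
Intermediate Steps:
I = -13/167 (I = -13*1/167 = -13/167 ≈ -0.077844)
C = 107474689/27889 (C = (-62 - 13/167)**2 = (-10367/167)**2 = 107474689/27889 ≈ 3853.7)
-15825 - C = -15825 - 1*107474689/27889 = -15825 - 107474689/27889 = -548818114/27889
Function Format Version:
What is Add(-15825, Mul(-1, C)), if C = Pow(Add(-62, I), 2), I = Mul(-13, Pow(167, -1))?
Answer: Rational(-548818114, 27889) ≈ -19679.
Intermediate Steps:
I = Rational(-13, 167) (I = Mul(-13, Rational(1, 167)) = Rational(-13, 167) ≈ -0.077844)
C = Rational(107474689, 27889) (C = Pow(Add(-62, Rational(-13, 167)), 2) = Pow(Rational(-10367, 167), 2) = Rational(107474689, 27889) ≈ 3853.7)
Add(-15825, Mul(-1, C)) = Add(-15825, Mul(-1, Rational(107474689, 27889))) = Add(-15825, Rational(-107474689, 27889)) = Rational(-548818114, 27889)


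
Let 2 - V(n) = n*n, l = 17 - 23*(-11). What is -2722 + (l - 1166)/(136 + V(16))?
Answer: -160150/59 ≈ -2714.4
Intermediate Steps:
l = 270 (l = 17 + 253 = 270)
V(n) = 2 - n**2 (V(n) = 2 - n*n = 2 - n**2)
-2722 + (l - 1166)/(136 + V(16)) = -2722 + (270 - 1166)/(136 + (2 - 1*16**2)) = -2722 - 896/(136 + (2 - 1*256)) = -2722 - 896/(136 + (2 - 256)) = -2722 - 896/(136 - 254) = -2722 - 896/(-118) = -2722 - 896*(-1/118) = -2722 + 448/59 = -160150/59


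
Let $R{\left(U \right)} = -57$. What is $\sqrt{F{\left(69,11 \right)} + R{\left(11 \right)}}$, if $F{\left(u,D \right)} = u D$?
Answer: $3 \sqrt{78} \approx 26.495$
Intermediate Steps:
$F{\left(u,D \right)} = D u$
$\sqrt{F{\left(69,11 \right)} + R{\left(11 \right)}} = \sqrt{11 \cdot 69 - 57} = \sqrt{759 - 57} = \sqrt{702} = 3 \sqrt{78}$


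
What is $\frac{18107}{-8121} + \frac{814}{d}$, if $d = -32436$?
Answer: $- \frac{98988191}{43902126} \approx -2.2547$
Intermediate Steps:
$\frac{18107}{-8121} + \frac{814}{d} = \frac{18107}{-8121} + \frac{814}{-32436} = 18107 \left(- \frac{1}{8121}\right) + 814 \left(- \frac{1}{32436}\right) = - \frac{18107}{8121} - \frac{407}{16218} = - \frac{98988191}{43902126}$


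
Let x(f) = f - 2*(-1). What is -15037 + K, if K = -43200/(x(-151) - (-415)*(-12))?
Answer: -77081573/5129 ≈ -15029.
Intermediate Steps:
x(f) = 2 + f (x(f) = f + 2 = 2 + f)
K = 43200/5129 (K = -43200/((2 - 151) - (-415)*(-12)) = -43200/(-149 - 1*4980) = -43200/(-149 - 4980) = -43200/(-5129) = -43200*(-1/5129) = 43200/5129 ≈ 8.4227)
-15037 + K = -15037 + 43200/5129 = -77081573/5129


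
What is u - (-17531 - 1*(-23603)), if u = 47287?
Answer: 41215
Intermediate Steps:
u - (-17531 - 1*(-23603)) = 47287 - (-17531 - 1*(-23603)) = 47287 - (-17531 + 23603) = 47287 - 1*6072 = 47287 - 6072 = 41215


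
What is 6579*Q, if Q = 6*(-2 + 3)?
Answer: 39474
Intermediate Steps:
Q = 6 (Q = 6*1 = 6)
6579*Q = 6579*6 = 39474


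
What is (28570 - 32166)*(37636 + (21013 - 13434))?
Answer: -162593140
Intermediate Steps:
(28570 - 32166)*(37636 + (21013 - 13434)) = -3596*(37636 + 7579) = -3596*45215 = -162593140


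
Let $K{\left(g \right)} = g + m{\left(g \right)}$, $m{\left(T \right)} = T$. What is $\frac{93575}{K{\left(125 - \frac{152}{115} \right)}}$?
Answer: $\frac{10761125}{28446} \approx 378.3$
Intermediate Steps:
$K{\left(g \right)} = 2 g$ ($K{\left(g \right)} = g + g = 2 g$)
$\frac{93575}{K{\left(125 - \frac{152}{115} \right)}} = \frac{93575}{2 \left(125 - \frac{152}{115}\right)} = \frac{93575}{2 \cdot \frac{14223}{115}} = \frac{93575}{\frac{28446}{115}} = 93575 \cdot \frac{115}{28446} = \frac{10761125}{28446}$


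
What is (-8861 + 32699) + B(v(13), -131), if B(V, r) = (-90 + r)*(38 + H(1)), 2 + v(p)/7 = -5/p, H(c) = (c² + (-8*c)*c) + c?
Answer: 16766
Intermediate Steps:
H(c) = c - 7*c² (H(c) = (c² - 8*c²) + c = -7*c² + c = c - 7*c²)
v(p) = -14 - 35/p (v(p) = -14 + 7*(-5/p) = -14 - 35/p)
B(V, r) = -2880 + 32*r (B(V, r) = (-90 + r)*(38 + 1*(1 - 7*1)) = (-90 + r)*(38 + 1*(1 - 7)) = (-90 + r)*(38 + 1*(-6)) = (-90 + r)*(38 - 6) = (-90 + r)*32 = -2880 + 32*r)
(-8861 + 32699) + B(v(13), -131) = (-8861 + 32699) + (-2880 + 32*(-131)) = 23838 + (-2880 - 4192) = 23838 - 7072 = 16766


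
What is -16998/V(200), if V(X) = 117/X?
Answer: -1133200/39 ≈ -29056.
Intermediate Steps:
-16998/V(200) = -16998/(117/200) = -16998/(117*(1/200)) = -16998/117/200 = -16998*200/117 = -1133200/39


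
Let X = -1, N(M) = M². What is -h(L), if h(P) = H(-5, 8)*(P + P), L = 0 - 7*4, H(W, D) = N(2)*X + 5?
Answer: 56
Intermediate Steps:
H(W, D) = 1 (H(W, D) = 2²*(-1) + 5 = 4*(-1) + 5 = -4 + 5 = 1)
L = -28 (L = 0 - 28 = -28)
h(P) = 2*P (h(P) = 1*(P + P) = 1*(2*P) = 2*P)
-h(L) = -2*(-28) = -1*(-56) = 56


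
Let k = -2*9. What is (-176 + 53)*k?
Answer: 2214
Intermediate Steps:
k = -18
(-176 + 53)*k = (-176 + 53)*(-18) = -123*(-18) = 2214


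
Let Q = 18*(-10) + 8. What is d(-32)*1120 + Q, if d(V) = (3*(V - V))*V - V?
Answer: 35668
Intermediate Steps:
d(V) = -V (d(V) = (3*0)*V - V = 0*V - V = 0 - V = -V)
Q = -172 (Q = -180 + 8 = -172)
d(-32)*1120 + Q = -1*(-32)*1120 - 172 = 32*1120 - 172 = 35840 - 172 = 35668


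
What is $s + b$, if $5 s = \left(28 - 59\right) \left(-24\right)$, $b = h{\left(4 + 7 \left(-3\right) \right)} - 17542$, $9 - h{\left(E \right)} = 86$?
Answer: $- \frac{87351}{5} \approx -17470.0$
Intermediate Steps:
$h{\left(E \right)} = -77$ ($h{\left(E \right)} = 9 - 86 = -77$)
$b = -17619$ ($b = -77 - 17542 = -17619$)
$s = \frac{744}{5}$ ($s = \frac{\left(28 - 59\right) \left(-24\right)}{5} = \frac{\left(-31\right) \left(-24\right)}{5} = \frac{1}{5} \cdot 744 = \frac{744}{5} \approx 148.8$)
$s + b = \frac{744}{5} - 17619 = - \frac{87351}{5}$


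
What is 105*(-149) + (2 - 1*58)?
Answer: -15701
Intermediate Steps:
105*(-149) + (2 - 1*58) = -15645 + (2 - 58) = -15645 - 56 = -15701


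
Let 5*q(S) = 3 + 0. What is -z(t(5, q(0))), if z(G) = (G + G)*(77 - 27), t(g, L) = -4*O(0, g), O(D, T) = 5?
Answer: 2000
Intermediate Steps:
q(S) = 3/5 (q(S) = (3 + 0)/5 = (1/5)*3 = 3/5)
t(g, L) = -20 (t(g, L) = -4*5 = -20)
z(G) = 100*G (z(G) = (2*G)*50 = 100*G)
-z(t(5, q(0))) = -100*(-20) = -1*(-2000) = 2000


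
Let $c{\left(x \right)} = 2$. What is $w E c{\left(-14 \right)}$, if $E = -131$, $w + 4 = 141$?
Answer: $-35894$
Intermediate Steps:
$w = 137$ ($w = -4 + 141 = 137$)
$w E c{\left(-14 \right)} = 137 \left(-131\right) 2 = \left(-17947\right) 2 = -35894$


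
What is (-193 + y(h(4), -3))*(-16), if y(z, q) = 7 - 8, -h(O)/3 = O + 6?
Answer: 3104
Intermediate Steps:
h(O) = -18 - 3*O (h(O) = -3*(O + 6) = -3*(6 + O) = -18 - 3*O)
y(z, q) = -1
(-193 + y(h(4), -3))*(-16) = (-193 - 1)*(-16) = -194*(-16) = 3104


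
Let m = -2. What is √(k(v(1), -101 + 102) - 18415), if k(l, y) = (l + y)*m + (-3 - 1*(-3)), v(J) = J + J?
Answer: 13*I*√109 ≈ 135.72*I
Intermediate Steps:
v(J) = 2*J
k(l, y) = -2*l - 2*y (k(l, y) = (l + y)*(-2) + (-3 - 1*(-3)) = (-2*l - 2*y) + (-3 + 3) = (-2*l - 2*y) + 0 = -2*l - 2*y)
√(k(v(1), -101 + 102) - 18415) = √((-4 - 2*(-101 + 102)) - 18415) = √((-2*2 - 2*1) - 18415) = √((-4 - 2) - 18415) = √(-6 - 18415) = √(-18421) = 13*I*√109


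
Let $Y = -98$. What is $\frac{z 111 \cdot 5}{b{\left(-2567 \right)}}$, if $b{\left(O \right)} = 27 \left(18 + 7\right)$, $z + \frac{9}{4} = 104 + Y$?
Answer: $\frac{37}{12} \approx 3.0833$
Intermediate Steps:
$z = \frac{15}{4}$ ($z = - \frac{9}{4} + \left(104 - 98\right) = - \frac{9}{4} + 6 = \frac{15}{4} \approx 3.75$)
$b{\left(O \right)} = 675$ ($b{\left(O \right)} = 27 \cdot 25 = 675$)
$\frac{z 111 \cdot 5}{b{\left(-2567 \right)}} = \frac{\frac{15}{4} \cdot 111 \cdot 5}{675} = \frac{1665}{4} \cdot 5 \cdot \frac{1}{675} = \frac{8325}{4} \cdot \frac{1}{675} = \frac{37}{12}$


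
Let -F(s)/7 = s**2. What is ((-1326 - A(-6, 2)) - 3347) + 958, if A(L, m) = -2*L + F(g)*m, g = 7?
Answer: -3041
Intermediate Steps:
F(s) = -7*s**2
A(L, m) = -343*m - 2*L (A(L, m) = -2*L + (-7*7**2)*m = -2*L + (-7*49)*m = -2*L - 343*m = -343*m - 2*L)
((-1326 - A(-6, 2)) - 3347) + 958 = ((-1326 - (-343*2 - 2*(-6))) - 3347) + 958 = ((-1326 - (-686 + 12)) - 3347) + 958 = ((-1326 - 1*(-674)) - 3347) + 958 = ((-1326 + 674) - 3347) + 958 = (-652 - 3347) + 958 = -3999 + 958 = -3041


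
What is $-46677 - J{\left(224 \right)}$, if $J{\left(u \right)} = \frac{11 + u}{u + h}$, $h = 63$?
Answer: $- \frac{13396534}{287} \approx -46678.0$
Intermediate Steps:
$J{\left(u \right)} = \frac{11 + u}{63 + u}$ ($J{\left(u \right)} = \frac{11 + u}{u + 63} = \frac{11 + u}{63 + u}$)
$-46677 - J{\left(224 \right)} = -46677 - \frac{11 + 224}{63 + 224} = -46677 - \frac{1}{287} \cdot 235 = -46677 - \frac{235}{287} = - \frac{13396534}{287}$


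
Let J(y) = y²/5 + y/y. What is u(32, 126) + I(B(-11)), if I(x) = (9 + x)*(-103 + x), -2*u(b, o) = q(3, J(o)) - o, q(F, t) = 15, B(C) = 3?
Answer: -2289/2 ≈ -1144.5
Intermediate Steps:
J(y) = 1 + y²/5 (J(y) = y²*(⅕) + 1 = y²/5 + 1 = 1 + y²/5)
u(b, o) = -15/2 + o/2 (u(b, o) = -(15 - o)/2 = -15/2 + o/2)
I(x) = (-103 + x)*(9 + x)
u(32, 126) + I(B(-11)) = (-15/2 + (½)*126) + (-927 + 3² - 94*3) = (-15/2 + 63) + (-927 + 9 - 282) = 111/2 - 1200 = -2289/2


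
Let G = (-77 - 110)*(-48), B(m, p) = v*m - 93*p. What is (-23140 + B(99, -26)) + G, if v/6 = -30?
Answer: -29566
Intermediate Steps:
v = -180 (v = 6*(-30) = -180)
B(m, p) = -180*m - 93*p
G = 8976 (G = -187*(-48) = 8976)
(-23140 + B(99, -26)) + G = (-23140 + (-180*99 - 93*(-26))) + 8976 = (-23140 + (-17820 + 2418)) + 8976 = (-23140 - 15402) + 8976 = -38542 + 8976 = -29566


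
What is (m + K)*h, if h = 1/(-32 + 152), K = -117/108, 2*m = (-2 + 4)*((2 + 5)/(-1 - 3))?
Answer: -17/720 ≈ -0.023611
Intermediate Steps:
m = -7/4 (m = ((-2 + 4)*((2 + 5)/(-1 - 3)))/2 = (2*(7/(-4)))/2 = (2*(7*(-¼)))/2 = (2*(-7/4))/2 = (½)*(-7/2) = -7/4 ≈ -1.7500)
K = -13/12 (K = -117*1/108 = -13/12 ≈ -1.0833)
h = 1/120 ≈ 0.0083333
(m + K)*h = (-7/4 - 13/12)*(1/120) = -17/6*1/120 = -17/720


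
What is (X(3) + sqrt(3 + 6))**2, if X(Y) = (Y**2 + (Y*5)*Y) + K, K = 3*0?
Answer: 3249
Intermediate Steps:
K = 0
X(Y) = 6*Y**2 (X(Y) = (Y**2 + (Y*5)*Y) + 0 = (Y**2 + (5*Y)*Y) + 0 = (Y**2 + 5*Y**2) + 0 = 6*Y**2 + 0 = 6*Y**2)
(X(3) + sqrt(3 + 6))**2 = (6*3**2 + sqrt(3 + 6))**2 = (6*9 + sqrt(9))**2 = (54 + 3)**2 = 57**2 = 3249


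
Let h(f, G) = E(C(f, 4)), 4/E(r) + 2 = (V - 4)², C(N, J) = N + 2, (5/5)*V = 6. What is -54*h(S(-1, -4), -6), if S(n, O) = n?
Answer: -108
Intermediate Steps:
V = 6
C(N, J) = 2 + N
E(r) = 2 (E(r) = 4/(-2 + (6 - 4)²) = 4/(-2 + 2²) = 4/(-2 + 4) = 4/2 = 4*(½) = 2)
h(f, G) = 2
-54*h(S(-1, -4), -6) = -54*2 = -108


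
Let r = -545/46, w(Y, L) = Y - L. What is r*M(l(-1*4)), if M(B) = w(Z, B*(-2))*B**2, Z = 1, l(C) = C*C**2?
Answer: 141752320/23 ≈ 6.1631e+6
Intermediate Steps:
l(C) = C**3
r = -545/46 (r = -545*1/46 = -545/46 ≈ -11.848)
M(B) = B**2*(1 + 2*B) (M(B) = (1 - B*(-2))*B**2 = (1 - (-2)*B)*B**2 = (1 + 2*B)*B**2 = B**2*(1 + 2*B))
r*M(l(-1*4)) = -545*((-1*4)**3)**2*(1 + 2*(-1*4)**3)/46 = -545*((-4)**3)**2*(1 + 2*(-4)**3)/46 = -545*(-64)**2*(1 + 2*(-64))/46 = -1116160*(1 - 128)/23 = -1116160*(-127)/23 = -545/46*(-520192) = 141752320/23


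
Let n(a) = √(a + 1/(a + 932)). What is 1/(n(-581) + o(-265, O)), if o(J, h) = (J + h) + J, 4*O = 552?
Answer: -68796/27069997 - 3*I*√7953270/54139994 ≈ -0.0025414 - 0.00015627*I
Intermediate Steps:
O = 138 (O = (¼)*552 = 138)
o(J, h) = h + 2*J
n(a) = √(a + 1/(932 + a))
1/(n(-581) + o(-265, O)) = 1/(√((1 - 581*(932 - 581))/(932 - 581)) + (138 + 2*(-265))) = 1/(√((1 - 581*351)/351) + (138 - 530)) = 1/(√((1 - 203931)/351) - 392) = 1/(√((1/351)*(-203930)) - 392) = 1/(√(-203930/351) - 392) = 1/(I*√7953270/117 - 392) = 1/(-392 + I*√7953270/117)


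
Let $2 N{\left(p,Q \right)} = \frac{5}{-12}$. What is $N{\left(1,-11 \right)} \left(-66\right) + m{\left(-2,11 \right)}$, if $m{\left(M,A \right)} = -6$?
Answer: $\frac{31}{4} \approx 7.75$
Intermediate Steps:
$N{\left(p,Q \right)} = - \frac{5}{24}$ ($N{\left(p,Q \right)} = \frac{5 \frac{1}{-12}}{2} = \frac{5 \left(- \frac{1}{12}\right)}{2} = \frac{1}{2} \left(- \frac{5}{12}\right) = - \frac{5}{24}$)
$N{\left(1,-11 \right)} \left(-66\right) + m{\left(-2,11 \right)} = \left(- \frac{5}{24}\right) \left(-66\right) - 6 = \frac{55}{4} - 6 = \frac{31}{4}$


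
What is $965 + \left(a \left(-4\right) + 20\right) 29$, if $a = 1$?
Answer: $1429$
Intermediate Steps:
$965 + \left(a \left(-4\right) + 20\right) 29 = 965 + \left(1 \left(-4\right) + 20\right) 29 = 965 + \left(-4 + 20\right) 29 = 965 + 16 \cdot 29 = 965 + 464 = 1429$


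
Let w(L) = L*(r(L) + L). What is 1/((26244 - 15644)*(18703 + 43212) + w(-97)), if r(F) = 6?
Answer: 1/656307827 ≈ 1.5237e-9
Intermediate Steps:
w(L) = L*(6 + L)
1/((26244 - 15644)*(18703 + 43212) + w(-97)) = 1/((26244 - 15644)*(18703 + 43212) - 97*(6 - 97)) = 1/(10600*61915 - 97*(-91)) = 1/(656299000 + 8827) = 1/656307827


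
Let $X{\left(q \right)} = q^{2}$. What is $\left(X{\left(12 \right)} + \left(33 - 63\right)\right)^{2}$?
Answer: $12996$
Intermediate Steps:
$\left(X{\left(12 \right)} + \left(33 - 63\right)\right)^{2} = \left(12^{2} + \left(33 - 63\right)\right)^{2} = \left(144 - 30\right)^{2} = 114^{2} = 12996$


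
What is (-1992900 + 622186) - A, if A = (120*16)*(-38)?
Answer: -1297754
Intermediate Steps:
A = -72960 (A = 1920*(-38) = -72960)
(-1992900 + 622186) - A = (-1992900 + 622186) - 1*(-72960) = -1370714 + 72960 = -1297754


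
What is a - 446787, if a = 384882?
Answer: -61905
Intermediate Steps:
a - 446787 = 384882 - 446787 = -61905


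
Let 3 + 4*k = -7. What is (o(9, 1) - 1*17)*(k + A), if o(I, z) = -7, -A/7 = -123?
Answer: -20604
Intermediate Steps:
A = 861 (A = -7*(-123) = 861)
k = -5/2 (k = -¾ + (¼)*(-7) = -¾ - 7/4 = -5/2 ≈ -2.5000)
(o(9, 1) - 1*17)*(k + A) = (-7 - 1*17)*(-5/2 + 861) = (-7 - 17)*(1717/2) = -24*1717/2 = -20604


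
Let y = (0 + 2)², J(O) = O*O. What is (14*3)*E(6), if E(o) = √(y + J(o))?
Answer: 84*√10 ≈ 265.63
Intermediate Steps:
J(O) = O²
y = 4 (y = 2² = 4)
E(o) = √(4 + o²)
(14*3)*E(6) = (14*3)*√(4 + 6²) = 42*√(4 + 36) = 42*√40 = 42*(2*√10) = 84*√10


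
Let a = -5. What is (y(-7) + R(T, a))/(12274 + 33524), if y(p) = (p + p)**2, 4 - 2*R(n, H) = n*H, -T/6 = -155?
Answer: 841/15266 ≈ 0.055090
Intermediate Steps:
T = 930 (T = -6*(-155) = 930)
R(n, H) = 2 - H*n/2 (R(n, H) = 2 - n*H/2 = 2 - H*n/2)
y(p) = 4*p**2 (y(p) = (2*p)**2 = 4*p**2)
(y(-7) + R(T, a))/(12274 + 33524) = (4*(-7)**2 + (2 - 1/2*(-5)*930))/(12274 + 33524) = (4*49 + (2 + 2325))/45798 = (196 + 2327)*(1/45798) = 2523*(1/45798) = 841/15266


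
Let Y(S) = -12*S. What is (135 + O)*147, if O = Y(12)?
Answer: -1323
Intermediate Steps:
O = -144 (O = -12*12 = -144)
(135 + O)*147 = (135 - 144)*147 = -9*147 = -1323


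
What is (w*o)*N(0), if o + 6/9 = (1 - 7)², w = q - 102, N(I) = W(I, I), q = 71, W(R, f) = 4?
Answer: -13144/3 ≈ -4381.3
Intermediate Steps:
N(I) = 4
w = -31 (w = 71 - 102 = -31)
o = 106/3 (o = -⅔ + (1 - 7)² = -⅔ + (-6)² = -⅔ + 36 = 106/3 ≈ 35.333)
(w*o)*N(0) = -31*106/3*4 = -3286/3*4 = -13144/3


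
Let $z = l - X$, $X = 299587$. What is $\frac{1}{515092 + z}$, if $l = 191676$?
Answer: $\frac{1}{407181} \approx 2.4559 \cdot 10^{-6}$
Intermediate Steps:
$z = -107911$ ($z = 191676 - 299587 = -107911$)
$\frac{1}{515092 + z} = \frac{1}{515092 - 107911} = \frac{1}{407181}$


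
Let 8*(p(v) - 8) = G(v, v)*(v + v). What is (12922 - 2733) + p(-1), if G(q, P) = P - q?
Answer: 10197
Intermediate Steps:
p(v) = 8 (p(v) = 8 + ((v - v)*(v + v))/8 = 8 + (0*(2*v))/8 = 8 + (⅛)*0 = 8 + 0 = 8)
(12922 - 2733) + p(-1) = (12922 - 2733) + 8 = 10189 + 8 = 10197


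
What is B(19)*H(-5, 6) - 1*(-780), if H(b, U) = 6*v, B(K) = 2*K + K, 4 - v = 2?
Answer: 1464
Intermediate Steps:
v = 2 (v = 4 - 1*2 = 4 - 2 = 2)
B(K) = 3*K
H(b, U) = 12 (H(b, U) = 6*2 = 12)
B(19)*H(-5, 6) - 1*(-780) = (3*19)*12 - 1*(-780) = 57*12 + 780 = 684 + 780 = 1464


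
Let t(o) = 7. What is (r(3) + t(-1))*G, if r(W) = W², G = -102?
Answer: -1632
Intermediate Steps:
(r(3) + t(-1))*G = (3² + 7)*(-102) = (9 + 7)*(-102) = 16*(-102) = -1632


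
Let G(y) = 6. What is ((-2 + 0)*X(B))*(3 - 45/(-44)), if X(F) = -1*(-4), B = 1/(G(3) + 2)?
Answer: -354/11 ≈ -32.182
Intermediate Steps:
B = 1/8 (B = 1/(6 + 2) = 1/8 ≈ 0.12500)
X(F) = 4
((-2 + 0)*X(B))*(3 - 45/(-44)) = ((-2 + 0)*4)*(3 - 45/(-44)) = (-2*4)*(3 - 45*(-1/44)) = -8*(3 + 45/44) = -8*177/44 = -354/11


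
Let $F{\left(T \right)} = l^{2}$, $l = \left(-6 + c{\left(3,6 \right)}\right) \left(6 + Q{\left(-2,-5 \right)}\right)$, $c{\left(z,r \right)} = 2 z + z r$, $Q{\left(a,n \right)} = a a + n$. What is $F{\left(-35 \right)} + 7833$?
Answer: $15933$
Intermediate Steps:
$Q{\left(a,n \right)} = n + a^{2}$ ($Q{\left(a,n \right)} = a^{2} + n = n + a^{2}$)
$c{\left(z,r \right)} = 2 z + r z$
$l = 90$ ($l = \left(-6 + 3 \left(2 + 6\right)\right) \left(6 - \left(5 - \left(-2\right)^{2}\right)\right) = \left(-6 + 3 \cdot 8\right) \left(6 + \left(-5 + 4\right)\right) = \left(-6 + 24\right) \left(6 - 1\right) = 18 \cdot 5 = 90$)
$F{\left(T \right)} = 8100$ ($F{\left(T \right)} = 90^{2} = 8100$)
$F{\left(-35 \right)} + 7833 = 8100 + 7833 = 15933$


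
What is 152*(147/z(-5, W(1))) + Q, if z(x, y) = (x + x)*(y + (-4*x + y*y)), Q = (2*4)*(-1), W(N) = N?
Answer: -6026/55 ≈ -109.56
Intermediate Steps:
Q = -8 (Q = 8*(-1) = -8)
z(x, y) = 2*x*(y + y² - 4*x) (z(x, y) = (2*x)*(y + (-4*x + y²)) = (2*x)*(y + (y² - 4*x)) = (2*x)*(y + y² - 4*x) = 2*x*(y + y² - 4*x))
152*(147/z(-5, W(1))) + Q = 152*(147/((2*(-5)*(1 + 1² - 4*(-5))))) - 8 = 152*(147/((2*(-5)*(1 + 1 + 20)))) - 8 = 152*(147/((2*(-5)*22))) - 8 = 152*(147/(-220)) - 8 = 152*(147*(-1/220)) - 8 = 152*(-147/220) - 8 = -5586/55 - 8 = -6026/55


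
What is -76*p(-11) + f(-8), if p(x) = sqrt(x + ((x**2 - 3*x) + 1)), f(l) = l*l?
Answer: -848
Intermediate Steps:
f(l) = l**2
p(x) = sqrt(1 + x**2 - 2*x) (p(x) = sqrt(x + (1 + x**2 - 3*x)) = sqrt(1 + x**2 - 2*x))
-76*p(-11) + f(-8) = -76*sqrt(1 + (-11)**2 - 2*(-11)) + (-8)**2 = -76*sqrt(1 + 121 + 22) + 64 = -76*sqrt(144) + 64 = -76*12 + 64 = -912 + 64 = -848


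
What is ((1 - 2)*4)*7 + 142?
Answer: 114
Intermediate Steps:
((1 - 2)*4)*7 + 142 = -1*4*7 + 142 = -4*7 + 142 = -28 + 142 = 114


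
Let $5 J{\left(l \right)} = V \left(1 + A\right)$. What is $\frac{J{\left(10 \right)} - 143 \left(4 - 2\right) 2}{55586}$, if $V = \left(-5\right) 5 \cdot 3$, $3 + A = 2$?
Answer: $- \frac{286}{27793} \approx -0.01029$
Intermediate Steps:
$A = -1$ ($A = -3 + 2 = -1$)
$V = -75$ ($V = \left(-25\right) 3 = -75$)
$J{\left(l \right)} = 0$ ($J{\left(l \right)} = \frac{\left(-75\right) \left(1 - 1\right)}{5} = \frac{\left(-75\right) 0}{5} = \frac{1}{5} \cdot 0 = 0$)
$\frac{J{\left(10 \right)} - 143 \left(4 - 2\right) 2}{55586} = \frac{0 - 143 \left(4 - 2\right) 2}{55586} = \left(0 - 143 \cdot 2 \cdot 2\right) \frac{1}{55586} = \left(0 - 572\right) \frac{1}{55586} = \left(-572\right) \frac{1}{55586} = - \frac{286}{27793}$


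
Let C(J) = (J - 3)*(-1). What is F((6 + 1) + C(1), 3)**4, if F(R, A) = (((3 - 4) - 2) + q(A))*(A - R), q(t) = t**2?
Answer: 1679616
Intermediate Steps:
C(J) = 3 - J (C(J) = (-3 + J)*(-1) = 3 - J)
F(R, A) = (-3 + A**2)*(A - R) (F(R, A) = (((3 - 4) - 2) + A**2)*(A - R) = ((-1 - 2) + A**2)*(A - R) = (-3 + A**2)*(A - R))
F((6 + 1) + C(1), 3)**4 = (3**3 - 3*3 + 3*((6 + 1) + (3 - 1*1)) - 1*((6 + 1) + (3 - 1*1))*3**2)**4 = (27 - 9 + 3*(7 + (3 - 1)) - 1*(7 + (3 - 1))*9)**4 = (27 - 9 + 3*(7 + 2) - 1*(7 + 2)*9)**4 = (27 - 9 + 3*9 - 1*9*9)**4 = (27 - 9 + 27 - 81)**4 = (-36)**4 = 1679616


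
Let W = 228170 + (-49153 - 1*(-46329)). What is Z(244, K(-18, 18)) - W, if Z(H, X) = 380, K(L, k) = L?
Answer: -224966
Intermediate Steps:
W = 225346 (W = 228170 + (-49153 + 46329) = 228170 - 2824 = 225346)
Z(244, K(-18, 18)) - W = 380 - 1*225346 = 380 - 225346 = -224966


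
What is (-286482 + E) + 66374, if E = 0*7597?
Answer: -220108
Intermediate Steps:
E = 0
(-286482 + E) + 66374 = (-286482 + 0) + 66374 = -286482 + 66374 = -220108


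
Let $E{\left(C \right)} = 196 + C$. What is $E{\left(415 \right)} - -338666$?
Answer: $339277$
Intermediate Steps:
$E{\left(415 \right)} - -338666 = \left(196 + 415\right) - -338666 = 611 + 338666 = 339277$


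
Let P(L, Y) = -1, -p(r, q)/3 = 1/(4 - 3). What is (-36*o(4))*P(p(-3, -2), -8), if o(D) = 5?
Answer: 180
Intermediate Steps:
p(r, q) = -3 (p(r, q) = -3/(4 - 3) = -3/1 = -3*1 = -3)
(-36*o(4))*P(p(-3, -2), -8) = -36*5*(-1) = -180*(-1) = 180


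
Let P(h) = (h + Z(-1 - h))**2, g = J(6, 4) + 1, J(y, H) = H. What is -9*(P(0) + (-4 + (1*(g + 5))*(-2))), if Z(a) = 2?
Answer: 180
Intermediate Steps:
g = 5 (g = 4 + 1 = 5)
P(h) = (2 + h)**2 (P(h) = (h + 2)**2 = (2 + h)**2)
-9*(P(0) + (-4 + (1*(g + 5))*(-2))) = -9*((2 + 0)**2 + (-4 + (1*(5 + 5))*(-2))) = -9*(2**2 + (-4 + (1*10)*(-2))) = -9*(4 + (-4 + 10*(-2))) = -9*(4 + (-4 - 20)) = -9*(4 - 24) = -9*(-20) = 180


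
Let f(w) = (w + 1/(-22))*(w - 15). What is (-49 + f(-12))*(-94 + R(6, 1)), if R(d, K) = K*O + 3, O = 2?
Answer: -540853/22 ≈ -24584.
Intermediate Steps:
f(w) = (-15 + w)*(-1/22 + w) (f(w) = (w - 1/22)*(-15 + w) = (-1/22 + w)*(-15 + w) = (-15 + w)*(-1/22 + w))
R(d, K) = 3 + 2*K (R(d, K) = K*2 + 3 = 2*K + 3 = 3 + 2*K)
(-49 + f(-12))*(-94 + R(6, 1)) = (-49 + (15/22 + (-12)² - 331/22*(-12)))*(-94 + (3 + 2*1)) = (-49 + (15/22 + 144 + 1986/11))*(-94 + (3 + 2)) = (-49 + 7155/22)*(-94 + 5) = (6077/22)*(-89) = -540853/22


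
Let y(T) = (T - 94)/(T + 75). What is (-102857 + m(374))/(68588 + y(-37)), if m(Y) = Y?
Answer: -3894354/2606213 ≈ -1.4943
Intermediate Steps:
y(T) = (-94 + T)/(75 + T)
(-102857 + m(374))/(68588 + y(-37)) = (-102857 + 374)/(68588 + (-94 - 37)/(75 - 37)) = -102483/(68588 - 131/38) = -102483/2606213/38 = -102483*38/2606213 = -3894354/2606213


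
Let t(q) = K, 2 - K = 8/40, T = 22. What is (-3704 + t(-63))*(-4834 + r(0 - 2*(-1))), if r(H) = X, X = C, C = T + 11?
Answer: 88871311/5 ≈ 1.7774e+7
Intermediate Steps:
K = 9/5 (K = 2 - 8/40 = 2 - 1*1/5 = 2 - 1/5 = 9/5 ≈ 1.8000)
t(q) = 9/5
C = 33 (C = 22 + 11 = 33)
X = 33
r(H) = 33
(-3704 + t(-63))*(-4834 + r(0 - 2*(-1))) = (-3704 + 9/5)*(-4834 + 33) = -18511/5*(-4801) = 88871311/5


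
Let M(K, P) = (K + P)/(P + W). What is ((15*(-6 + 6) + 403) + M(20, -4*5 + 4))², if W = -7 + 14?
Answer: 13126129/81 ≈ 1.6205e+5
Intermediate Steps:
W = 7
M(K, P) = (K + P)/(7 + P) (M(K, P) = (K + P)/(P + 7) = (K + P)/(7 + P))
((15*(-6 + 6) + 403) + M(20, -4*5 + 4))² = ((15*(-6 + 6) + 403) + (20 + (-4*5 + 4))/(7 + (-4*5 + 4)))² = ((15*0 + 403) + (20 + (-20 + 4))/(7 + (-20 + 4)))² = ((0 + 403) + (20 - 16)/(7 - 16))² = (403 + 4/(-9))² = (403 - ⅑*4)² = (403 - 4/9)² = (3623/9)² = 13126129/81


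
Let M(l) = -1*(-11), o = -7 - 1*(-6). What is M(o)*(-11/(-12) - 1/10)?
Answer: 539/60 ≈ 8.9833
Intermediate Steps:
o = -1 (o = -7 + 6 = -1)
M(l) = 11
M(o)*(-11/(-12) - 1/10) = 11*(-11/(-12) - 1/10) = 11*(-11*(-1/12) - 1*⅒) = 11*(11/12 - ⅒) = 11*(49/60) = 539/60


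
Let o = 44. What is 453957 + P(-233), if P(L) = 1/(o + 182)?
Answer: 102594283/226 ≈ 4.5396e+5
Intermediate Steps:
P(L) = 1/226 (P(L) = 1/(44 + 182) = 1/226)
453957 + P(-233) = 453957 + 1/226 = 102594283/226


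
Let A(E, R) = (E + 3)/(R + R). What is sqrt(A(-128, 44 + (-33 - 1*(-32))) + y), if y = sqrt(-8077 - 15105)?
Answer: sqrt(-10750 + 7396*I*sqrt(23182))/86 ≈ 8.6836 + 8.7669*I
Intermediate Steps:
y = I*sqrt(23182) (y = sqrt(-23182) = I*sqrt(23182) ≈ 152.26*I)
A(E, R) = (3 + E)/(2*R) (A(E, R) = (3 + E)/((2*R)) = (3 + E)*(1/(2*R)) = (3 + E)/(2*R))
sqrt(A(-128, 44 + (-33 - 1*(-32))) + y) = sqrt((3 - 128)/(2*(44 + (-33 - 1*(-32)))) + I*sqrt(23182)) = sqrt((1/2)*(-125)/(44 + (-33 + 32)) + I*sqrt(23182)) = sqrt((1/2)*(-125)/(44 - 1) + I*sqrt(23182)) = sqrt((1/2)*(-125)/43 + I*sqrt(23182)) = sqrt((1/2)*(1/43)*(-125) + I*sqrt(23182)) = sqrt(-125/86 + I*sqrt(23182))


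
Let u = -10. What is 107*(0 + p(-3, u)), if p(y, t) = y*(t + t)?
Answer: 6420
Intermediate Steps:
p(y, t) = 2*t*y (p(y, t) = y*(2*t) = 2*t*y)
107*(0 + p(-3, u)) = 107*(0 + 2*(-10)*(-3)) = 107*(0 + 60) = 107*60 = 6420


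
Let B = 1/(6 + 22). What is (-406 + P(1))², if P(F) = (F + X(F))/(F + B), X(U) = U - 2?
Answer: 164836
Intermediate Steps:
X(U) = -2 + U
B = 1/28 ≈ 0.035714
P(F) = (-2 + 2*F)/(1/28 + F) (P(F) = (F + (-2 + F))/(F + 1/28) = (-2 + 2*F)/(1/28 + F))
(-406 + P(1))² = (-406 + 56*(-1 + 1)/(1 + 28*1))² = (-406 + 56*0/(1 + 28))² = (-406 + 56*0/29)² = (-406 + 56*(1/29)*0)² = (-406 + 0)² = (-406)² = 164836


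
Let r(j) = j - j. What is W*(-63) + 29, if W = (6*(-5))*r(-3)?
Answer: 29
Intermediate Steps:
r(j) = 0
W = 0 (W = (6*(-5))*0 = -30*0 = 0)
W*(-63) + 29 = 0*(-63) + 29 = 0 + 29 = 29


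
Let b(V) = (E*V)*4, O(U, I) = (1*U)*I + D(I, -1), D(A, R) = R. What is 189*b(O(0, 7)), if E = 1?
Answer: -756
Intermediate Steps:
O(U, I) = -1 + I*U (O(U, I) = (1*U)*I - 1 = U*I - 1 = I*U - 1 = -1 + I*U)
b(V) = 4*V (b(V) = (1*V)*4 = V*4 = 4*V)
189*b(O(0, 7)) = 189*(4*(-1 + 7*0)) = 189*(4*(-1 + 0)) = 189*(4*(-1)) = 189*(-4) = -756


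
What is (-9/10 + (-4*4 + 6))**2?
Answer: 11881/100 ≈ 118.81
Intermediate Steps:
(-9/10 + (-4*4 + 6))**2 = (-9*1/10 + (-16 + 6))**2 = (-9/10 - 10)**2 = (-109/10)**2 = 11881/100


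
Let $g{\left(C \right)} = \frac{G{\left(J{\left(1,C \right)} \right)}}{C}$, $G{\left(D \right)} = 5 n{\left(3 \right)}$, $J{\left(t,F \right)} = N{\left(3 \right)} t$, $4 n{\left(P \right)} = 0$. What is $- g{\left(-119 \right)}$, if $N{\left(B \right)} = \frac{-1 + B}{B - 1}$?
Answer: $0$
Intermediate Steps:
$N{\left(B \right)} = 1$ ($N{\left(B \right)} = \frac{-1 + B}{-1 + B} = 1$)
$n{\left(P \right)} = 0$ ($n{\left(P \right)} = \frac{1}{4} \cdot 0 = 0$)
$J{\left(t,F \right)} = t$ ($J{\left(t,F \right)} = 1 t = t$)
$G{\left(D \right)} = 0$ ($G{\left(D \right)} = 5 \cdot 0 = 0$)
$g{\left(C \right)} = 0$ ($g{\left(C \right)} = \frac{0}{C} = 0$)
$- g{\left(-119 \right)} = \left(-1\right) 0 = 0$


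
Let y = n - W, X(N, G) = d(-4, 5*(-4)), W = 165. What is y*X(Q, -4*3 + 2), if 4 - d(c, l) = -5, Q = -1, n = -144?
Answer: -2781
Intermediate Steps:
d(c, l) = 9 (d(c, l) = 4 - 1*(-5) = 4 + 5 = 9)
X(N, G) = 9
y = -309 (y = -144 - 1*165 = -144 - 165 = -309)
y*X(Q, -4*3 + 2) = -309*9 = -2781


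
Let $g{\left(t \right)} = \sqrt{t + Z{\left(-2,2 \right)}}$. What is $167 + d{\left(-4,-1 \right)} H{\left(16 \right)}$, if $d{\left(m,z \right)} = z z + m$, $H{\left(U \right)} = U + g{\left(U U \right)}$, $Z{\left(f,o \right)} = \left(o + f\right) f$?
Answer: $71$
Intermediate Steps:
$Z{\left(f,o \right)} = f \left(f + o\right)$ ($Z{\left(f,o \right)} = \left(f + o\right) f = f \left(f + o\right)$)
$g{\left(t \right)} = \sqrt{t}$ ($g{\left(t \right)} = \sqrt{t - 2 \left(-2 + 2\right)} = \sqrt{t - 0} = \sqrt{t + 0} = \sqrt{t}$)
$H{\left(U \right)} = U + \sqrt{U^{2}}$ ($H{\left(U \right)} = U + \sqrt{U U} = U + \sqrt{U^{2}}$)
$d{\left(m,z \right)} = m + z^{2}$ ($d{\left(m,z \right)} = z^{2} + m = m + z^{2}$)
$167 + d{\left(-4,-1 \right)} H{\left(16 \right)} = 167 + \left(-4 + \left(-1\right)^{2}\right) \left(16 + \sqrt{16^{2}}\right) = 167 + \left(-4 + 1\right) \left(16 + \sqrt{256}\right) = 167 - 3 \left(16 + 16\right) = 167 - 96 = 71$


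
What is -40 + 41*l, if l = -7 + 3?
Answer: -204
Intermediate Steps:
l = -4
-40 + 41*l = -40 + 41*(-4) = -40 - 164 = -204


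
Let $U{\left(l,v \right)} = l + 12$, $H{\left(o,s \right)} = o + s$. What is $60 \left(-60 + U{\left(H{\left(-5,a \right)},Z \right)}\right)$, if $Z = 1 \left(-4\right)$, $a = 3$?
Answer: $-3000$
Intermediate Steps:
$Z = -4$
$U{\left(l,v \right)} = 12 + l$
$60 \left(-60 + U{\left(H{\left(-5,a \right)},Z \right)}\right) = 60 \left(-60 + \left(12 + \left(-5 + 3\right)\right)\right) = 60 \left(-60 + \left(12 - 2\right)\right) = 60 \left(-60 + 10\right) = 60 \left(-50\right) = -3000$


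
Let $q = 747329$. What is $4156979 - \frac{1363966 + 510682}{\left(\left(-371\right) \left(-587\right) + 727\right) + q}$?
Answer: $\frac{4014945623859}{965833} \approx 4.157 \cdot 10^{6}$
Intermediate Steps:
$4156979 - \frac{1363966 + 510682}{\left(\left(-371\right) \left(-587\right) + 727\right) + q} = 4156979 - \frac{1363966 + 510682}{\left(\left(-371\right) \left(-587\right) + 727\right) + 747329} = 4156979 - \frac{1874648}{\left(217777 + 727\right) + 747329} = 4156979 - \frac{1874648}{218504 + 747329} = 4156979 - \frac{1874648}{965833} = \frac{4014945623859}{965833}$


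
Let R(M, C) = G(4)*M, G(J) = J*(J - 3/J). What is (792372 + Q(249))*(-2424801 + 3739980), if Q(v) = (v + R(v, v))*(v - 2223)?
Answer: -8008114409568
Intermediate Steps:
R(M, C) = 13*M (R(M, C) = (-3 + 4²)*M = (-3 + 16)*M = 13*M)
Q(v) = 14*v*(-2223 + v) (Q(v) = (v + 13*v)*(v - 2223) = (14*v)*(-2223 + v) = 14*v*(-2223 + v))
(792372 + Q(249))*(-2424801 + 3739980) = (792372 + 14*249*(-2223 + 249))*(-2424801 + 3739980) = (792372 + 14*249*(-1974))*1315179 = (792372 - 6881364)*1315179 = -6088992*1315179 = -8008114409568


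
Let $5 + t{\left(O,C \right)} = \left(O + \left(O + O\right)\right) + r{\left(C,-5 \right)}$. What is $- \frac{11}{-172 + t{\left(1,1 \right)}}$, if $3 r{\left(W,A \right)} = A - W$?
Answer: $\frac{1}{16} \approx 0.0625$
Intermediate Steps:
$r{\left(W,A \right)} = - \frac{W}{3} + \frac{A}{3}$ ($r{\left(W,A \right)} = \frac{A - W}{3} = - \frac{W}{3} + \frac{A}{3}$)
$t{\left(O,C \right)} = - \frac{20}{3} + 3 O - \frac{C}{3}$ ($t{\left(O,C \right)} = -5 - \left(\frac{5}{3} - 3 O + \frac{C}{3}\right) = - \frac{20}{3} + 3 O - \frac{C}{3}$)
$- \frac{11}{-172 + t{\left(1,1 \right)}} = - \frac{11}{-172 - 4} = - \frac{11}{-176} = \left(-11\right) \left(- \frac{1}{176}\right) = \frac{1}{16}$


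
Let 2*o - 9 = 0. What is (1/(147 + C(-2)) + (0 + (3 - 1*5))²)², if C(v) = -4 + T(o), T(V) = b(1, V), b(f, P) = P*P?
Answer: 6843456/426409 ≈ 16.049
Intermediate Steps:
o = 9/2 (o = 9/2 + (½)*0 = 9/2 + 0 = 9/2 ≈ 4.5000)
b(f, P) = P²
T(V) = V²
C(v) = 65/4 (C(v) = -4 + (9/2)² = -4 + 81/4 = 65/4)
(1/(147 + C(-2)) + (0 + (3 - 1*5))²)² = (1/(147 + 65/4) + (0 + (3 - 1*5))²)² = (1/(653/4) + (0 + (3 - 5))²)² = (4/653 + (0 - 2)²)² = (4/653 + (-2)²)² = (4/653 + 4)² = (2616/653)² = 6843456/426409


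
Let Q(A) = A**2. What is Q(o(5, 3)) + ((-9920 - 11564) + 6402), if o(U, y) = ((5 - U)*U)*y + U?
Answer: -15057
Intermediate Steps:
o(U, y) = U + U*y*(5 - U) (o(U, y) = (U*(5 - U))*y + U = U*y*(5 - U) + U = U + U*y*(5 - U))
Q(o(5, 3)) + ((-9920 - 11564) + 6402) = (5*(1 + 5*3 - 1*5*3))**2 + ((-9920 - 11564) + 6402) = (5*(1 + 15 - 15))**2 + (-21484 + 6402) = (5*1)**2 - 15082 = 5**2 - 15082 = 25 - 15082 = -15057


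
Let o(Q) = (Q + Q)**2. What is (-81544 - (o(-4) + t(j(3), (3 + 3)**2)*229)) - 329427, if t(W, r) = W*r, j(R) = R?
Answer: -435767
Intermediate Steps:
o(Q) = 4*Q**2 (o(Q) = (2*Q)**2 = 4*Q**2)
(-81544 - (o(-4) + t(j(3), (3 + 3)**2)*229)) - 329427 = (-81544 - (4*(-4)**2 + (3*(3 + 3)**2)*229)) - 329427 = (-81544 - (4*16 + (3*6**2)*229)) - 329427 = (-81544 - (64 + (3*36)*229)) - 329427 = (-81544 - (64 + 108*229)) - 329427 = (-81544 - (64 + 24732)) - 329427 = (-81544 - 1*24796) - 329427 = (-81544 - 24796) - 329427 = -106340 - 329427 = -435767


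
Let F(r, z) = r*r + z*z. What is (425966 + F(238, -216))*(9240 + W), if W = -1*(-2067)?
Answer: 5984410662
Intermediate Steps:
W = 2067
F(r, z) = r**2 + z**2
(425966 + F(238, -216))*(9240 + W) = (425966 + (238**2 + (-216)**2))*(9240 + 2067) = (425966 + (56644 + 46656))*11307 = (425966 + 103300)*11307 = 529266*11307 = 5984410662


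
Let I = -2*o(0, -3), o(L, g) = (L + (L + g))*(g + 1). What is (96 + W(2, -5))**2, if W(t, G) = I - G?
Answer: 7921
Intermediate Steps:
o(L, g) = (1 + g)*(g + 2*L) (o(L, g) = (g + 2*L)*(1 + g) = (1 + g)*(g + 2*L))
I = -12 (I = -2*(-3 + (-3)**2 + 2*0 + 2*0*(-3)) = -2*(-3 + 9 + 0 + 0) = -2*6 = -12)
W(t, G) = -12 - G
(96 + W(2, -5))**2 = (96 + (-12 - 1*(-5)))**2 = (96 + (-12 + 5))**2 = (96 - 7)**2 = 89**2 = 7921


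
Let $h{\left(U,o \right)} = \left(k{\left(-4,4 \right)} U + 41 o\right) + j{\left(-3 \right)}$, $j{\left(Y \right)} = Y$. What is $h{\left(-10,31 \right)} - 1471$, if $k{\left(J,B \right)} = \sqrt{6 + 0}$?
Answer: $-203 - 10 \sqrt{6} \approx -227.49$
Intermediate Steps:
$k{\left(J,B \right)} = \sqrt{6}$
$h{\left(U,o \right)} = -3 + 41 o + U \sqrt{6}$ ($h{\left(U,o \right)} = \left(\sqrt{6} U + 41 o\right) - 3 = \left(U \sqrt{6} + 41 o\right) - 3 = \left(41 o + U \sqrt{6}\right) - 3 = -3 + 41 o + U \sqrt{6}$)
$h{\left(-10,31 \right)} - 1471 = \left(-3 + 41 \cdot 31 - 10 \sqrt{6}\right) - 1471 = \left(-3 + 1271 - 10 \sqrt{6}\right) - 1471 = \left(1268 - 10 \sqrt{6}\right) - 1471 = -203 - 10 \sqrt{6}$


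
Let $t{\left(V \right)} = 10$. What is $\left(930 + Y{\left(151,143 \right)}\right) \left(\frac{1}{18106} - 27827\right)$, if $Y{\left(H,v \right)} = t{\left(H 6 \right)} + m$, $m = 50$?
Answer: $- \frac{22672604745}{823} \approx -2.7549 \cdot 10^{7}$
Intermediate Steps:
$Y{\left(H,v \right)} = 60$ ($Y{\left(H,v \right)} = 10 + 50 = 60$)
$\left(930 + Y{\left(151,143 \right)}\right) \left(\frac{1}{18106} - 27827\right) = \left(930 + 60\right) \left(\frac{1}{18106} - 27827\right) = 990 \left(\frac{1}{18106} - 27827\right) = 990 \left(- \frac{503835661}{18106}\right) = - \frac{22672604745}{823}$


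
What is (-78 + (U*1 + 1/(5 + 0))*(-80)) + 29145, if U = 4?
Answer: 28731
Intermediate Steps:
(-78 + (U*1 + 1/(5 + 0))*(-80)) + 29145 = (-78 + (4*1 + 1/(5 + 0))*(-80)) + 29145 = (-78 + (4 + 1/5)*(-80)) + 29145 = (-78 + (4 + ⅕)*(-80)) + 29145 = (-78 + (21/5)*(-80)) + 29145 = (-78 - 336) + 29145 = -414 + 29145 = 28731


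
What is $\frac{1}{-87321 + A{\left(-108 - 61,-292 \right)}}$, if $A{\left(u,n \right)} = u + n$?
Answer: $- \frac{1}{87782} \approx -1.1392 \cdot 10^{-5}$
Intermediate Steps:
$A{\left(u,n \right)} = n + u$
$\frac{1}{-87321 + A{\left(-108 - 61,-292 \right)}} = \frac{1}{-87321 - 461} = \frac{1}{-87782} = - \frac{1}{87782}$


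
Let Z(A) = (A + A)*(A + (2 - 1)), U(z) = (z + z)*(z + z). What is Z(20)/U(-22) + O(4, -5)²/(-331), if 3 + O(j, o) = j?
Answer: 34513/80102 ≈ 0.43086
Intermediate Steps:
U(z) = 4*z² (U(z) = (2*z)*(2*z) = 4*z²)
O(j, o) = -3 + j
Z(A) = 2*A*(1 + A) (Z(A) = (2*A)*(A + 1) = (2*A)*(1 + A) = 2*A*(1 + A))
Z(20)/U(-22) + O(4, -5)²/(-331) = (2*20*(1 + 20))/((4*(-22)²)) + (-3 + 4)²/(-331) = (2*20*21)/((4*484)) + 1²*(-1/331) = 840/1936 + 1*(-1/331) = 840*(1/1936) - 1/331 = 105/242 - 1/331 = 34513/80102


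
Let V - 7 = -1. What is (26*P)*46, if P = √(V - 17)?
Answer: 1196*I*√11 ≈ 3966.7*I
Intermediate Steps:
V = 6 (V = 7 - 1 = 6)
P = I*√11 (P = √(6 - 17) = √(-11) = I*√11 ≈ 3.3166*I)
(26*P)*46 = (26*(I*√11))*46 = (26*I*√11)*46 = 1196*I*√11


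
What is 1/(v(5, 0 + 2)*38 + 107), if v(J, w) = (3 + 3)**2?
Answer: 1/1475 ≈ 0.00067797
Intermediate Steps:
v(J, w) = 36 (v(J, w) = 6**2 = 36)
1/(v(5, 0 + 2)*38 + 107) = 1/(36*38 + 107) = 1/(1368 + 107) = 1/1475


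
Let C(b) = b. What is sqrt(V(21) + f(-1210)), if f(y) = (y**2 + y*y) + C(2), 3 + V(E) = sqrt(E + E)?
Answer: sqrt(2928199 + sqrt(42)) ≈ 1711.2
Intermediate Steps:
V(E) = -3 + sqrt(2)*sqrt(E) (V(E) = -3 + sqrt(E + E) = -3 + sqrt(2*E) = -3 + sqrt(2)*sqrt(E))
f(y) = 2 + 2*y**2 (f(y) = (y**2 + y*y) + 2 = (y**2 + y**2) + 2 = 2*y**2 + 2 = 2 + 2*y**2)
sqrt(V(21) + f(-1210)) = sqrt((-3 + sqrt(2)*sqrt(21)) + (2 + 2*(-1210)**2)) = sqrt((-3 + sqrt(42)) + (2 + 2*1464100)) = sqrt((-3 + sqrt(42)) + (2 + 2928200)) = sqrt((-3 + sqrt(42)) + 2928202) = sqrt(2928199 + sqrt(42))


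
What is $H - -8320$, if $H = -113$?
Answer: $8207$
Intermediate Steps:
$H - -8320 = -113 - -8320 = -113 + 8320 = 8207$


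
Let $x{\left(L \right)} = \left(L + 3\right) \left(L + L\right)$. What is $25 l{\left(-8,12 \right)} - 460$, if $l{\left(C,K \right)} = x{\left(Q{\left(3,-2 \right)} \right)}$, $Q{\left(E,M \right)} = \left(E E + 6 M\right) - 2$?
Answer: $40$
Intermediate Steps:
$Q{\left(E,M \right)} = -2 + E^{2} + 6 M$ ($Q{\left(E,M \right)} = \left(E^{2} + 6 M\right) - 2 = -2 + E^{2} + 6 M$)
$x{\left(L \right)} = 2 L \left(3 + L\right)$ ($x{\left(L \right)} = \left(3 + L\right) 2 L = 2 L \left(3 + L\right)$)
$l{\left(C,K \right)} = 20$ ($l{\left(C,K \right)} = 2 \left(-2 + 3^{2} + 6 \left(-2\right)\right) \left(3 + \left(-2 + 3^{2} + 6 \left(-2\right)\right)\right) = 2 \left(-2 + 9 - 12\right) \left(3 - 5\right) = 2 \left(-5\right) \left(3 - 5\right) = 2 \left(-5\right) \left(-2\right) = 20$)
$25 l{\left(-8,12 \right)} - 460 = 25 \cdot 20 - 460 = 500 - 460 = 40$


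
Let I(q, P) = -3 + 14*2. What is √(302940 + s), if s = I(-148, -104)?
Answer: √302965 ≈ 550.42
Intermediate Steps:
I(q, P) = 25 (I(q, P) = -3 + 28 = 25)
s = 25
√(302940 + s) = √(302940 + 25) = √302965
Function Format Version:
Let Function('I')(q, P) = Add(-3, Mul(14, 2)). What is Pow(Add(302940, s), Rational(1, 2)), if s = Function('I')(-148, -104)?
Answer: Pow(302965, Rational(1, 2)) ≈ 550.42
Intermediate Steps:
Function('I')(q, P) = 25 (Function('I')(q, P) = Add(-3, 28) = 25)
s = 25
Pow(Add(302940, s), Rational(1, 2)) = Pow(Add(302940, 25), Rational(1, 2)) = Pow(302965, Rational(1, 2))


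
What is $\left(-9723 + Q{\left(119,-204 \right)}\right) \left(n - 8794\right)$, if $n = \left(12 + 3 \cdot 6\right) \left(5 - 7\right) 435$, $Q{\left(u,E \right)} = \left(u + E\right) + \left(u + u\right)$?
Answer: $333935580$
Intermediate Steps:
$Q{\left(u,E \right)} = E + 3 u$ ($Q{\left(u,E \right)} = \left(E + u\right) + 2 u = E + 3 u$)
$n = -26100$ ($n = \left(12 + 18\right) \left(-2\right) 435 = 30 \left(-2\right) 435 = \left(-60\right) 435 = -26100$)
$\left(-9723 + Q{\left(119,-204 \right)}\right) \left(n - 8794\right) = \left(-9723 + \left(-204 + 3 \cdot 119\right)\right) \left(-26100 - 8794\right) = \left(-9723 + \left(-204 + 357\right)\right) \left(-34894\right) = \left(-9723 + 153\right) \left(-34894\right) = \left(-9570\right) \left(-34894\right) = 333935580$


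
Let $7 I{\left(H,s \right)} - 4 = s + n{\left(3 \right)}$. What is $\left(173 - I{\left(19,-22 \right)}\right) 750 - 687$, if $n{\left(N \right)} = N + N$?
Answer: $\frac{912441}{7} \approx 1.3035 \cdot 10^{5}$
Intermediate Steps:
$n{\left(N \right)} = 2 N$
$I{\left(H,s \right)} = \frac{10}{7} + \frac{s}{7}$ ($I{\left(H,s \right)} = \frac{4}{7} + \frac{s + 2 \cdot 3}{7} = \frac{4}{7} + \frac{s + 6}{7} = \frac{4}{7} + \frac{6 + s}{7} = \frac{4}{7} + \left(\frac{6}{7} + \frac{s}{7}\right) = \frac{10}{7} + \frac{s}{7}$)
$\left(173 - I{\left(19,-22 \right)}\right) 750 - 687 = \left(173 - \left(\frac{10}{7} + \frac{1}{7} \left(-22\right)\right)\right) 750 - 687 = \left(173 - \left(\frac{10}{7} - \frac{22}{7}\right)\right) 750 - 687 = \left(173 - - \frac{12}{7}\right) 750 - 687 = \left(173 + \frac{12}{7}\right) 750 - 687 = \frac{1223}{7} \cdot 750 - 687 = \frac{917250}{7} - 687 = \frac{912441}{7}$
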